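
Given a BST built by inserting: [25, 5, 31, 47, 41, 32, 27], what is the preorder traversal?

Tree insertion order: [25, 5, 31, 47, 41, 32, 27]
Tree (level-order array): [25, 5, 31, None, None, 27, 47, None, None, 41, None, 32]
Preorder traversal: [25, 5, 31, 27, 47, 41, 32]


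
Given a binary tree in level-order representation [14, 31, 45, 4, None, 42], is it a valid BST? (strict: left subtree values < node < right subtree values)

Level-order array: [14, 31, 45, 4, None, 42]
Validate using subtree bounds (lo, hi): at each node, require lo < value < hi,
then recurse left with hi=value and right with lo=value.
Preorder trace (stopping at first violation):
  at node 14 with bounds (-inf, +inf): OK
  at node 31 with bounds (-inf, 14): VIOLATION
Node 31 violates its bound: not (-inf < 31 < 14).
Result: Not a valid BST


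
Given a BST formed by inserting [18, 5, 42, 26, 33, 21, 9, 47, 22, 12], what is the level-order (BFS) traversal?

Tree insertion order: [18, 5, 42, 26, 33, 21, 9, 47, 22, 12]
Tree (level-order array): [18, 5, 42, None, 9, 26, 47, None, 12, 21, 33, None, None, None, None, None, 22]
BFS from the root, enqueuing left then right child of each popped node:
  queue [18] -> pop 18, enqueue [5, 42], visited so far: [18]
  queue [5, 42] -> pop 5, enqueue [9], visited so far: [18, 5]
  queue [42, 9] -> pop 42, enqueue [26, 47], visited so far: [18, 5, 42]
  queue [9, 26, 47] -> pop 9, enqueue [12], visited so far: [18, 5, 42, 9]
  queue [26, 47, 12] -> pop 26, enqueue [21, 33], visited so far: [18, 5, 42, 9, 26]
  queue [47, 12, 21, 33] -> pop 47, enqueue [none], visited so far: [18, 5, 42, 9, 26, 47]
  queue [12, 21, 33] -> pop 12, enqueue [none], visited so far: [18, 5, 42, 9, 26, 47, 12]
  queue [21, 33] -> pop 21, enqueue [22], visited so far: [18, 5, 42, 9, 26, 47, 12, 21]
  queue [33, 22] -> pop 33, enqueue [none], visited so far: [18, 5, 42, 9, 26, 47, 12, 21, 33]
  queue [22] -> pop 22, enqueue [none], visited so far: [18, 5, 42, 9, 26, 47, 12, 21, 33, 22]
Result: [18, 5, 42, 9, 26, 47, 12, 21, 33, 22]


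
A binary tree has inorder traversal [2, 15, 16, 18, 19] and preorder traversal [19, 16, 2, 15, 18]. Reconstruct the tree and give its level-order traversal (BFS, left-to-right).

Inorder:  [2, 15, 16, 18, 19]
Preorder: [19, 16, 2, 15, 18]
Algorithm: preorder visits root first, so consume preorder in order;
for each root, split the current inorder slice at that value into
left-subtree inorder and right-subtree inorder, then recurse.
Recursive splits:
  root=19; inorder splits into left=[2, 15, 16, 18], right=[]
  root=16; inorder splits into left=[2, 15], right=[18]
  root=2; inorder splits into left=[], right=[15]
  root=15; inorder splits into left=[], right=[]
  root=18; inorder splits into left=[], right=[]
Reconstructed level-order: [19, 16, 2, 18, 15]


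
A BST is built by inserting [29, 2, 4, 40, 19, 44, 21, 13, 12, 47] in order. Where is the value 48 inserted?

Starting tree (level order): [29, 2, 40, None, 4, None, 44, None, 19, None, 47, 13, 21, None, None, 12]
Insertion path: 29 -> 40 -> 44 -> 47
Result: insert 48 as right child of 47
Final tree (level order): [29, 2, 40, None, 4, None, 44, None, 19, None, 47, 13, 21, None, 48, 12]


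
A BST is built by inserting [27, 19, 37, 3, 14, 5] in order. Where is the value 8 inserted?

Starting tree (level order): [27, 19, 37, 3, None, None, None, None, 14, 5]
Insertion path: 27 -> 19 -> 3 -> 14 -> 5
Result: insert 8 as right child of 5
Final tree (level order): [27, 19, 37, 3, None, None, None, None, 14, 5, None, None, 8]


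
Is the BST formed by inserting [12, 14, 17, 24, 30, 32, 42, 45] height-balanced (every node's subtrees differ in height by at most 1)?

Tree (level-order array): [12, None, 14, None, 17, None, 24, None, 30, None, 32, None, 42, None, 45]
Definition: a tree is height-balanced if, at every node, |h(left) - h(right)| <= 1 (empty subtree has height -1).
Bottom-up per-node check:
  node 45: h_left=-1, h_right=-1, diff=0 [OK], height=0
  node 42: h_left=-1, h_right=0, diff=1 [OK], height=1
  node 32: h_left=-1, h_right=1, diff=2 [FAIL (|-1-1|=2 > 1)], height=2
  node 30: h_left=-1, h_right=2, diff=3 [FAIL (|-1-2|=3 > 1)], height=3
  node 24: h_left=-1, h_right=3, diff=4 [FAIL (|-1-3|=4 > 1)], height=4
  node 17: h_left=-1, h_right=4, diff=5 [FAIL (|-1-4|=5 > 1)], height=5
  node 14: h_left=-1, h_right=5, diff=6 [FAIL (|-1-5|=6 > 1)], height=6
  node 12: h_left=-1, h_right=6, diff=7 [FAIL (|-1-6|=7 > 1)], height=7
Node 32 violates the condition: |-1 - 1| = 2 > 1.
Result: Not balanced


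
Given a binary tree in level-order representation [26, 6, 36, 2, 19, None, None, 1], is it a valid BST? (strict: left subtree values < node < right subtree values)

Level-order array: [26, 6, 36, 2, 19, None, None, 1]
Validate using subtree bounds (lo, hi): at each node, require lo < value < hi,
then recurse left with hi=value and right with lo=value.
Preorder trace (stopping at first violation):
  at node 26 with bounds (-inf, +inf): OK
  at node 6 with bounds (-inf, 26): OK
  at node 2 with bounds (-inf, 6): OK
  at node 1 with bounds (-inf, 2): OK
  at node 19 with bounds (6, 26): OK
  at node 36 with bounds (26, +inf): OK
No violation found at any node.
Result: Valid BST


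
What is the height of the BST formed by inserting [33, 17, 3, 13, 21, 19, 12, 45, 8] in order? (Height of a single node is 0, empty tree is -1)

Insertion order: [33, 17, 3, 13, 21, 19, 12, 45, 8]
Tree (level-order array): [33, 17, 45, 3, 21, None, None, None, 13, 19, None, 12, None, None, None, 8]
Compute height bottom-up (empty subtree = -1):
  height(8) = 1 + max(-1, -1) = 0
  height(12) = 1 + max(0, -1) = 1
  height(13) = 1 + max(1, -1) = 2
  height(3) = 1 + max(-1, 2) = 3
  height(19) = 1 + max(-1, -1) = 0
  height(21) = 1 + max(0, -1) = 1
  height(17) = 1 + max(3, 1) = 4
  height(45) = 1 + max(-1, -1) = 0
  height(33) = 1 + max(4, 0) = 5
Height = 5


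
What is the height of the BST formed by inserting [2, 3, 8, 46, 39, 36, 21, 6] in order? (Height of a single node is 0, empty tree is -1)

Insertion order: [2, 3, 8, 46, 39, 36, 21, 6]
Tree (level-order array): [2, None, 3, None, 8, 6, 46, None, None, 39, None, 36, None, 21]
Compute height bottom-up (empty subtree = -1):
  height(6) = 1 + max(-1, -1) = 0
  height(21) = 1 + max(-1, -1) = 0
  height(36) = 1 + max(0, -1) = 1
  height(39) = 1 + max(1, -1) = 2
  height(46) = 1 + max(2, -1) = 3
  height(8) = 1 + max(0, 3) = 4
  height(3) = 1 + max(-1, 4) = 5
  height(2) = 1 + max(-1, 5) = 6
Height = 6


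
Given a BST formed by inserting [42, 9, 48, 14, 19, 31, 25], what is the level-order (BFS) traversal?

Tree insertion order: [42, 9, 48, 14, 19, 31, 25]
Tree (level-order array): [42, 9, 48, None, 14, None, None, None, 19, None, 31, 25]
BFS from the root, enqueuing left then right child of each popped node:
  queue [42] -> pop 42, enqueue [9, 48], visited so far: [42]
  queue [9, 48] -> pop 9, enqueue [14], visited so far: [42, 9]
  queue [48, 14] -> pop 48, enqueue [none], visited so far: [42, 9, 48]
  queue [14] -> pop 14, enqueue [19], visited so far: [42, 9, 48, 14]
  queue [19] -> pop 19, enqueue [31], visited so far: [42, 9, 48, 14, 19]
  queue [31] -> pop 31, enqueue [25], visited so far: [42, 9, 48, 14, 19, 31]
  queue [25] -> pop 25, enqueue [none], visited so far: [42, 9, 48, 14, 19, 31, 25]
Result: [42, 9, 48, 14, 19, 31, 25]


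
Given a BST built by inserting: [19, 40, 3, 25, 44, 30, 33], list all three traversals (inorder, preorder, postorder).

Tree insertion order: [19, 40, 3, 25, 44, 30, 33]
Tree (level-order array): [19, 3, 40, None, None, 25, 44, None, 30, None, None, None, 33]
Inorder (L, root, R): [3, 19, 25, 30, 33, 40, 44]
Preorder (root, L, R): [19, 3, 40, 25, 30, 33, 44]
Postorder (L, R, root): [3, 33, 30, 25, 44, 40, 19]


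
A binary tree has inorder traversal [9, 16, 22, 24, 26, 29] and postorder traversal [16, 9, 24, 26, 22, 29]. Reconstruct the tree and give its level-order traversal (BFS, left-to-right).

Inorder:   [9, 16, 22, 24, 26, 29]
Postorder: [16, 9, 24, 26, 22, 29]
Algorithm: postorder visits root last, so walk postorder right-to-left;
each value is the root of the current inorder slice — split it at that
value, recurse on the right subtree first, then the left.
Recursive splits:
  root=29; inorder splits into left=[9, 16, 22, 24, 26], right=[]
  root=22; inorder splits into left=[9, 16], right=[24, 26]
  root=26; inorder splits into left=[24], right=[]
  root=24; inorder splits into left=[], right=[]
  root=9; inorder splits into left=[], right=[16]
  root=16; inorder splits into left=[], right=[]
Reconstructed level-order: [29, 22, 9, 26, 16, 24]


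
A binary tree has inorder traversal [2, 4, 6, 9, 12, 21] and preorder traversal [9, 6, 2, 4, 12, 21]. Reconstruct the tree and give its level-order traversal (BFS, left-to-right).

Inorder:  [2, 4, 6, 9, 12, 21]
Preorder: [9, 6, 2, 4, 12, 21]
Algorithm: preorder visits root first, so consume preorder in order;
for each root, split the current inorder slice at that value into
left-subtree inorder and right-subtree inorder, then recurse.
Recursive splits:
  root=9; inorder splits into left=[2, 4, 6], right=[12, 21]
  root=6; inorder splits into left=[2, 4], right=[]
  root=2; inorder splits into left=[], right=[4]
  root=4; inorder splits into left=[], right=[]
  root=12; inorder splits into left=[], right=[21]
  root=21; inorder splits into left=[], right=[]
Reconstructed level-order: [9, 6, 12, 2, 21, 4]


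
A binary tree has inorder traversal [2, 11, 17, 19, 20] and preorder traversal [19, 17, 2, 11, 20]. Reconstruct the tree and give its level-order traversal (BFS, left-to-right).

Inorder:  [2, 11, 17, 19, 20]
Preorder: [19, 17, 2, 11, 20]
Algorithm: preorder visits root first, so consume preorder in order;
for each root, split the current inorder slice at that value into
left-subtree inorder and right-subtree inorder, then recurse.
Recursive splits:
  root=19; inorder splits into left=[2, 11, 17], right=[20]
  root=17; inorder splits into left=[2, 11], right=[]
  root=2; inorder splits into left=[], right=[11]
  root=11; inorder splits into left=[], right=[]
  root=20; inorder splits into left=[], right=[]
Reconstructed level-order: [19, 17, 20, 2, 11]


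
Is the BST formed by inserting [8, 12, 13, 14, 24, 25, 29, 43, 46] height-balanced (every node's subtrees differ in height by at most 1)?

Tree (level-order array): [8, None, 12, None, 13, None, 14, None, 24, None, 25, None, 29, None, 43, None, 46]
Definition: a tree is height-balanced if, at every node, |h(left) - h(right)| <= 1 (empty subtree has height -1).
Bottom-up per-node check:
  node 46: h_left=-1, h_right=-1, diff=0 [OK], height=0
  node 43: h_left=-1, h_right=0, diff=1 [OK], height=1
  node 29: h_left=-1, h_right=1, diff=2 [FAIL (|-1-1|=2 > 1)], height=2
  node 25: h_left=-1, h_right=2, diff=3 [FAIL (|-1-2|=3 > 1)], height=3
  node 24: h_left=-1, h_right=3, diff=4 [FAIL (|-1-3|=4 > 1)], height=4
  node 14: h_left=-1, h_right=4, diff=5 [FAIL (|-1-4|=5 > 1)], height=5
  node 13: h_left=-1, h_right=5, diff=6 [FAIL (|-1-5|=6 > 1)], height=6
  node 12: h_left=-1, h_right=6, diff=7 [FAIL (|-1-6|=7 > 1)], height=7
  node 8: h_left=-1, h_right=7, diff=8 [FAIL (|-1-7|=8 > 1)], height=8
Node 29 violates the condition: |-1 - 1| = 2 > 1.
Result: Not balanced


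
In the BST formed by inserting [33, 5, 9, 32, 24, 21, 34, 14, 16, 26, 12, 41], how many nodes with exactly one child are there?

Tree built from: [33, 5, 9, 32, 24, 21, 34, 14, 16, 26, 12, 41]
Tree (level-order array): [33, 5, 34, None, 9, None, 41, None, 32, None, None, 24, None, 21, 26, 14, None, None, None, 12, 16]
Rule: These are nodes with exactly 1 non-null child.
Per-node child counts:
  node 33: 2 child(ren)
  node 5: 1 child(ren)
  node 9: 1 child(ren)
  node 32: 1 child(ren)
  node 24: 2 child(ren)
  node 21: 1 child(ren)
  node 14: 2 child(ren)
  node 12: 0 child(ren)
  node 16: 0 child(ren)
  node 26: 0 child(ren)
  node 34: 1 child(ren)
  node 41: 0 child(ren)
Matching nodes: [5, 9, 32, 21, 34]
Count of nodes with exactly one child: 5


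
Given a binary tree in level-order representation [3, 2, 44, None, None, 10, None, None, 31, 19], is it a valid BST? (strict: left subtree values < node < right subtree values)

Level-order array: [3, 2, 44, None, None, 10, None, None, 31, 19]
Validate using subtree bounds (lo, hi): at each node, require lo < value < hi,
then recurse left with hi=value and right with lo=value.
Preorder trace (stopping at first violation):
  at node 3 with bounds (-inf, +inf): OK
  at node 2 with bounds (-inf, 3): OK
  at node 44 with bounds (3, +inf): OK
  at node 10 with bounds (3, 44): OK
  at node 31 with bounds (10, 44): OK
  at node 19 with bounds (10, 31): OK
No violation found at any node.
Result: Valid BST


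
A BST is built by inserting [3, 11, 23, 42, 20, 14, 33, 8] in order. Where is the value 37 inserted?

Starting tree (level order): [3, None, 11, 8, 23, None, None, 20, 42, 14, None, 33]
Insertion path: 3 -> 11 -> 23 -> 42 -> 33
Result: insert 37 as right child of 33
Final tree (level order): [3, None, 11, 8, 23, None, None, 20, 42, 14, None, 33, None, None, None, None, 37]


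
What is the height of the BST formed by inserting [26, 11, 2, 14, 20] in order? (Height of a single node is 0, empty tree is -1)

Insertion order: [26, 11, 2, 14, 20]
Tree (level-order array): [26, 11, None, 2, 14, None, None, None, 20]
Compute height bottom-up (empty subtree = -1):
  height(2) = 1 + max(-1, -1) = 0
  height(20) = 1 + max(-1, -1) = 0
  height(14) = 1 + max(-1, 0) = 1
  height(11) = 1 + max(0, 1) = 2
  height(26) = 1 + max(2, -1) = 3
Height = 3


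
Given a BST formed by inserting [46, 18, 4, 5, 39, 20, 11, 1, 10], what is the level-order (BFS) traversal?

Tree insertion order: [46, 18, 4, 5, 39, 20, 11, 1, 10]
Tree (level-order array): [46, 18, None, 4, 39, 1, 5, 20, None, None, None, None, 11, None, None, 10]
BFS from the root, enqueuing left then right child of each popped node:
  queue [46] -> pop 46, enqueue [18], visited so far: [46]
  queue [18] -> pop 18, enqueue [4, 39], visited so far: [46, 18]
  queue [4, 39] -> pop 4, enqueue [1, 5], visited so far: [46, 18, 4]
  queue [39, 1, 5] -> pop 39, enqueue [20], visited so far: [46, 18, 4, 39]
  queue [1, 5, 20] -> pop 1, enqueue [none], visited so far: [46, 18, 4, 39, 1]
  queue [5, 20] -> pop 5, enqueue [11], visited so far: [46, 18, 4, 39, 1, 5]
  queue [20, 11] -> pop 20, enqueue [none], visited so far: [46, 18, 4, 39, 1, 5, 20]
  queue [11] -> pop 11, enqueue [10], visited so far: [46, 18, 4, 39, 1, 5, 20, 11]
  queue [10] -> pop 10, enqueue [none], visited so far: [46, 18, 4, 39, 1, 5, 20, 11, 10]
Result: [46, 18, 4, 39, 1, 5, 20, 11, 10]


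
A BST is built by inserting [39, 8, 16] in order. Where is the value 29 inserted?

Starting tree (level order): [39, 8, None, None, 16]
Insertion path: 39 -> 8 -> 16
Result: insert 29 as right child of 16
Final tree (level order): [39, 8, None, None, 16, None, 29]


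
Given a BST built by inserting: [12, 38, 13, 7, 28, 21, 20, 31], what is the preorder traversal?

Tree insertion order: [12, 38, 13, 7, 28, 21, 20, 31]
Tree (level-order array): [12, 7, 38, None, None, 13, None, None, 28, 21, 31, 20]
Preorder traversal: [12, 7, 38, 13, 28, 21, 20, 31]


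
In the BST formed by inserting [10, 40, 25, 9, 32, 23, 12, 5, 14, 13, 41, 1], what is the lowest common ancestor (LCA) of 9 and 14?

Tree insertion order: [10, 40, 25, 9, 32, 23, 12, 5, 14, 13, 41, 1]
Tree (level-order array): [10, 9, 40, 5, None, 25, 41, 1, None, 23, 32, None, None, None, None, 12, None, None, None, None, 14, 13]
In a BST, the LCA of p=9, q=14 is the first node v on the
root-to-leaf path with p <= v <= q (go left if both < v, right if both > v).
Walk from root:
  at 10: 9 <= 10 <= 14, this is the LCA
LCA = 10


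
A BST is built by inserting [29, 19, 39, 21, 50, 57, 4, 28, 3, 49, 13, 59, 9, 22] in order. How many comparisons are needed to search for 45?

Search path for 45: 29 -> 39 -> 50 -> 49
Found: False
Comparisons: 4


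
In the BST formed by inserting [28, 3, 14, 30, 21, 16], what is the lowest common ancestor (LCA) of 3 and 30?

Tree insertion order: [28, 3, 14, 30, 21, 16]
Tree (level-order array): [28, 3, 30, None, 14, None, None, None, 21, 16]
In a BST, the LCA of p=3, q=30 is the first node v on the
root-to-leaf path with p <= v <= q (go left if both < v, right if both > v).
Walk from root:
  at 28: 3 <= 28 <= 30, this is the LCA
LCA = 28


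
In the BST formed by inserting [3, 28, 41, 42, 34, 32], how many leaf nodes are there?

Tree built from: [3, 28, 41, 42, 34, 32]
Tree (level-order array): [3, None, 28, None, 41, 34, 42, 32]
Rule: A leaf has 0 children.
Per-node child counts:
  node 3: 1 child(ren)
  node 28: 1 child(ren)
  node 41: 2 child(ren)
  node 34: 1 child(ren)
  node 32: 0 child(ren)
  node 42: 0 child(ren)
Matching nodes: [32, 42]
Count of leaf nodes: 2


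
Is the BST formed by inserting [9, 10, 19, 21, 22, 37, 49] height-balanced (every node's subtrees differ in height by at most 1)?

Tree (level-order array): [9, None, 10, None, 19, None, 21, None, 22, None, 37, None, 49]
Definition: a tree is height-balanced if, at every node, |h(left) - h(right)| <= 1 (empty subtree has height -1).
Bottom-up per-node check:
  node 49: h_left=-1, h_right=-1, diff=0 [OK], height=0
  node 37: h_left=-1, h_right=0, diff=1 [OK], height=1
  node 22: h_left=-1, h_right=1, diff=2 [FAIL (|-1-1|=2 > 1)], height=2
  node 21: h_left=-1, h_right=2, diff=3 [FAIL (|-1-2|=3 > 1)], height=3
  node 19: h_left=-1, h_right=3, diff=4 [FAIL (|-1-3|=4 > 1)], height=4
  node 10: h_left=-1, h_right=4, diff=5 [FAIL (|-1-4|=5 > 1)], height=5
  node 9: h_left=-1, h_right=5, diff=6 [FAIL (|-1-5|=6 > 1)], height=6
Node 22 violates the condition: |-1 - 1| = 2 > 1.
Result: Not balanced


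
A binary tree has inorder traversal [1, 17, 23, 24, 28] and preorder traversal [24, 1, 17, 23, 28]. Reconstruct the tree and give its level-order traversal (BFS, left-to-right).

Inorder:  [1, 17, 23, 24, 28]
Preorder: [24, 1, 17, 23, 28]
Algorithm: preorder visits root first, so consume preorder in order;
for each root, split the current inorder slice at that value into
left-subtree inorder and right-subtree inorder, then recurse.
Recursive splits:
  root=24; inorder splits into left=[1, 17, 23], right=[28]
  root=1; inorder splits into left=[], right=[17, 23]
  root=17; inorder splits into left=[], right=[23]
  root=23; inorder splits into left=[], right=[]
  root=28; inorder splits into left=[], right=[]
Reconstructed level-order: [24, 1, 28, 17, 23]


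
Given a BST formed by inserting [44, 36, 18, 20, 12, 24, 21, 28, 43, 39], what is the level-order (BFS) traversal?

Tree insertion order: [44, 36, 18, 20, 12, 24, 21, 28, 43, 39]
Tree (level-order array): [44, 36, None, 18, 43, 12, 20, 39, None, None, None, None, 24, None, None, 21, 28]
BFS from the root, enqueuing left then right child of each popped node:
  queue [44] -> pop 44, enqueue [36], visited so far: [44]
  queue [36] -> pop 36, enqueue [18, 43], visited so far: [44, 36]
  queue [18, 43] -> pop 18, enqueue [12, 20], visited so far: [44, 36, 18]
  queue [43, 12, 20] -> pop 43, enqueue [39], visited so far: [44, 36, 18, 43]
  queue [12, 20, 39] -> pop 12, enqueue [none], visited so far: [44, 36, 18, 43, 12]
  queue [20, 39] -> pop 20, enqueue [24], visited so far: [44, 36, 18, 43, 12, 20]
  queue [39, 24] -> pop 39, enqueue [none], visited so far: [44, 36, 18, 43, 12, 20, 39]
  queue [24] -> pop 24, enqueue [21, 28], visited so far: [44, 36, 18, 43, 12, 20, 39, 24]
  queue [21, 28] -> pop 21, enqueue [none], visited so far: [44, 36, 18, 43, 12, 20, 39, 24, 21]
  queue [28] -> pop 28, enqueue [none], visited so far: [44, 36, 18, 43, 12, 20, 39, 24, 21, 28]
Result: [44, 36, 18, 43, 12, 20, 39, 24, 21, 28]


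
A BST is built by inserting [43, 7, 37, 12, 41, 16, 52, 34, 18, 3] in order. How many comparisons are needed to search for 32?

Search path for 32: 43 -> 7 -> 37 -> 12 -> 16 -> 34 -> 18
Found: False
Comparisons: 7


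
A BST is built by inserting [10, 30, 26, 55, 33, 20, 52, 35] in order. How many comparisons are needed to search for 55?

Search path for 55: 10 -> 30 -> 55
Found: True
Comparisons: 3


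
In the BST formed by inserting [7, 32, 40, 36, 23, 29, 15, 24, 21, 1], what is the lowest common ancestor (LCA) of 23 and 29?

Tree insertion order: [7, 32, 40, 36, 23, 29, 15, 24, 21, 1]
Tree (level-order array): [7, 1, 32, None, None, 23, 40, 15, 29, 36, None, None, 21, 24]
In a BST, the LCA of p=23, q=29 is the first node v on the
root-to-leaf path with p <= v <= q (go left if both < v, right if both > v).
Walk from root:
  at 7: both 23 and 29 > 7, go right
  at 32: both 23 and 29 < 32, go left
  at 23: 23 <= 23 <= 29, this is the LCA
LCA = 23


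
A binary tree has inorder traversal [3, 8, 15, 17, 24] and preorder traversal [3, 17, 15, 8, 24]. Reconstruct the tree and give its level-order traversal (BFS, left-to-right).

Inorder:  [3, 8, 15, 17, 24]
Preorder: [3, 17, 15, 8, 24]
Algorithm: preorder visits root first, so consume preorder in order;
for each root, split the current inorder slice at that value into
left-subtree inorder and right-subtree inorder, then recurse.
Recursive splits:
  root=3; inorder splits into left=[], right=[8, 15, 17, 24]
  root=17; inorder splits into left=[8, 15], right=[24]
  root=15; inorder splits into left=[8], right=[]
  root=8; inorder splits into left=[], right=[]
  root=24; inorder splits into left=[], right=[]
Reconstructed level-order: [3, 17, 15, 24, 8]


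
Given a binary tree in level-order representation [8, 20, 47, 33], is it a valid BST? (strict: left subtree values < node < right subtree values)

Level-order array: [8, 20, 47, 33]
Validate using subtree bounds (lo, hi): at each node, require lo < value < hi,
then recurse left with hi=value and right with lo=value.
Preorder trace (stopping at first violation):
  at node 8 with bounds (-inf, +inf): OK
  at node 20 with bounds (-inf, 8): VIOLATION
Node 20 violates its bound: not (-inf < 20 < 8).
Result: Not a valid BST


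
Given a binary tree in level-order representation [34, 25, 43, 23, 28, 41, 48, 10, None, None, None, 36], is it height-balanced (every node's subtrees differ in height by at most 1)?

Tree (level-order array): [34, 25, 43, 23, 28, 41, 48, 10, None, None, None, 36]
Definition: a tree is height-balanced if, at every node, |h(left) - h(right)| <= 1 (empty subtree has height -1).
Bottom-up per-node check:
  node 10: h_left=-1, h_right=-1, diff=0 [OK], height=0
  node 23: h_left=0, h_right=-1, diff=1 [OK], height=1
  node 28: h_left=-1, h_right=-1, diff=0 [OK], height=0
  node 25: h_left=1, h_right=0, diff=1 [OK], height=2
  node 36: h_left=-1, h_right=-1, diff=0 [OK], height=0
  node 41: h_left=0, h_right=-1, diff=1 [OK], height=1
  node 48: h_left=-1, h_right=-1, diff=0 [OK], height=0
  node 43: h_left=1, h_right=0, diff=1 [OK], height=2
  node 34: h_left=2, h_right=2, diff=0 [OK], height=3
All nodes satisfy the balance condition.
Result: Balanced


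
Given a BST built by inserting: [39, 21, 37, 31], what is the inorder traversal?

Tree insertion order: [39, 21, 37, 31]
Tree (level-order array): [39, 21, None, None, 37, 31]
Inorder traversal: [21, 31, 37, 39]


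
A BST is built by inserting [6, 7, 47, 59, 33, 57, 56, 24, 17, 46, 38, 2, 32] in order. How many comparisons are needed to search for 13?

Search path for 13: 6 -> 7 -> 47 -> 33 -> 24 -> 17
Found: False
Comparisons: 6


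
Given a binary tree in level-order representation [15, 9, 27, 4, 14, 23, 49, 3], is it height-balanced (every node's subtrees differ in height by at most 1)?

Tree (level-order array): [15, 9, 27, 4, 14, 23, 49, 3]
Definition: a tree is height-balanced if, at every node, |h(left) - h(right)| <= 1 (empty subtree has height -1).
Bottom-up per-node check:
  node 3: h_left=-1, h_right=-1, diff=0 [OK], height=0
  node 4: h_left=0, h_right=-1, diff=1 [OK], height=1
  node 14: h_left=-1, h_right=-1, diff=0 [OK], height=0
  node 9: h_left=1, h_right=0, diff=1 [OK], height=2
  node 23: h_left=-1, h_right=-1, diff=0 [OK], height=0
  node 49: h_left=-1, h_right=-1, diff=0 [OK], height=0
  node 27: h_left=0, h_right=0, diff=0 [OK], height=1
  node 15: h_left=2, h_right=1, diff=1 [OK], height=3
All nodes satisfy the balance condition.
Result: Balanced


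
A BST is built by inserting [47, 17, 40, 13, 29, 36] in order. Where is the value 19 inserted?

Starting tree (level order): [47, 17, None, 13, 40, None, None, 29, None, None, 36]
Insertion path: 47 -> 17 -> 40 -> 29
Result: insert 19 as left child of 29
Final tree (level order): [47, 17, None, 13, 40, None, None, 29, None, 19, 36]


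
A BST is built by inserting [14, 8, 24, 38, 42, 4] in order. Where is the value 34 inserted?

Starting tree (level order): [14, 8, 24, 4, None, None, 38, None, None, None, 42]
Insertion path: 14 -> 24 -> 38
Result: insert 34 as left child of 38
Final tree (level order): [14, 8, 24, 4, None, None, 38, None, None, 34, 42]


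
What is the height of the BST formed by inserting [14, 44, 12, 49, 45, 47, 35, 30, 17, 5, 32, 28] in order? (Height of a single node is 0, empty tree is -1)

Insertion order: [14, 44, 12, 49, 45, 47, 35, 30, 17, 5, 32, 28]
Tree (level-order array): [14, 12, 44, 5, None, 35, 49, None, None, 30, None, 45, None, 17, 32, None, 47, None, 28]
Compute height bottom-up (empty subtree = -1):
  height(5) = 1 + max(-1, -1) = 0
  height(12) = 1 + max(0, -1) = 1
  height(28) = 1 + max(-1, -1) = 0
  height(17) = 1 + max(-1, 0) = 1
  height(32) = 1 + max(-1, -1) = 0
  height(30) = 1 + max(1, 0) = 2
  height(35) = 1 + max(2, -1) = 3
  height(47) = 1 + max(-1, -1) = 0
  height(45) = 1 + max(-1, 0) = 1
  height(49) = 1 + max(1, -1) = 2
  height(44) = 1 + max(3, 2) = 4
  height(14) = 1 + max(1, 4) = 5
Height = 5


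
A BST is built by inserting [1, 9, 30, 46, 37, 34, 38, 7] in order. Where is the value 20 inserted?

Starting tree (level order): [1, None, 9, 7, 30, None, None, None, 46, 37, None, 34, 38]
Insertion path: 1 -> 9 -> 30
Result: insert 20 as left child of 30
Final tree (level order): [1, None, 9, 7, 30, None, None, 20, 46, None, None, 37, None, 34, 38]


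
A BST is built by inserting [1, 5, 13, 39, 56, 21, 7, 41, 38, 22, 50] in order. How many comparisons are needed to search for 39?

Search path for 39: 1 -> 5 -> 13 -> 39
Found: True
Comparisons: 4


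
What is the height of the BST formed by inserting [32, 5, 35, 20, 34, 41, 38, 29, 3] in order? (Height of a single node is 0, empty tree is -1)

Insertion order: [32, 5, 35, 20, 34, 41, 38, 29, 3]
Tree (level-order array): [32, 5, 35, 3, 20, 34, 41, None, None, None, 29, None, None, 38]
Compute height bottom-up (empty subtree = -1):
  height(3) = 1 + max(-1, -1) = 0
  height(29) = 1 + max(-1, -1) = 0
  height(20) = 1 + max(-1, 0) = 1
  height(5) = 1 + max(0, 1) = 2
  height(34) = 1 + max(-1, -1) = 0
  height(38) = 1 + max(-1, -1) = 0
  height(41) = 1 + max(0, -1) = 1
  height(35) = 1 + max(0, 1) = 2
  height(32) = 1 + max(2, 2) = 3
Height = 3


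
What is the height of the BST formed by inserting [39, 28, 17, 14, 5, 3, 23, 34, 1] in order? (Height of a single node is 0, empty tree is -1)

Insertion order: [39, 28, 17, 14, 5, 3, 23, 34, 1]
Tree (level-order array): [39, 28, None, 17, 34, 14, 23, None, None, 5, None, None, None, 3, None, 1]
Compute height bottom-up (empty subtree = -1):
  height(1) = 1 + max(-1, -1) = 0
  height(3) = 1 + max(0, -1) = 1
  height(5) = 1 + max(1, -1) = 2
  height(14) = 1 + max(2, -1) = 3
  height(23) = 1 + max(-1, -1) = 0
  height(17) = 1 + max(3, 0) = 4
  height(34) = 1 + max(-1, -1) = 0
  height(28) = 1 + max(4, 0) = 5
  height(39) = 1 + max(5, -1) = 6
Height = 6


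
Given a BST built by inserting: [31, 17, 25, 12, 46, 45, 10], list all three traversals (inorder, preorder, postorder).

Tree insertion order: [31, 17, 25, 12, 46, 45, 10]
Tree (level-order array): [31, 17, 46, 12, 25, 45, None, 10]
Inorder (L, root, R): [10, 12, 17, 25, 31, 45, 46]
Preorder (root, L, R): [31, 17, 12, 10, 25, 46, 45]
Postorder (L, R, root): [10, 12, 25, 17, 45, 46, 31]


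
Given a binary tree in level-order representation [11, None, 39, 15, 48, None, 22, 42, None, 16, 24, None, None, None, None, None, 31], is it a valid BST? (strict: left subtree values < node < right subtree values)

Level-order array: [11, None, 39, 15, 48, None, 22, 42, None, 16, 24, None, None, None, None, None, 31]
Validate using subtree bounds (lo, hi): at each node, require lo < value < hi,
then recurse left with hi=value and right with lo=value.
Preorder trace (stopping at first violation):
  at node 11 with bounds (-inf, +inf): OK
  at node 39 with bounds (11, +inf): OK
  at node 15 with bounds (11, 39): OK
  at node 22 with bounds (15, 39): OK
  at node 16 with bounds (15, 22): OK
  at node 24 with bounds (22, 39): OK
  at node 31 with bounds (24, 39): OK
  at node 48 with bounds (39, +inf): OK
  at node 42 with bounds (39, 48): OK
No violation found at any node.
Result: Valid BST


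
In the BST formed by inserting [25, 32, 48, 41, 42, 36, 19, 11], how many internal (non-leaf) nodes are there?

Tree built from: [25, 32, 48, 41, 42, 36, 19, 11]
Tree (level-order array): [25, 19, 32, 11, None, None, 48, None, None, 41, None, 36, 42]
Rule: An internal node has at least one child.
Per-node child counts:
  node 25: 2 child(ren)
  node 19: 1 child(ren)
  node 11: 0 child(ren)
  node 32: 1 child(ren)
  node 48: 1 child(ren)
  node 41: 2 child(ren)
  node 36: 0 child(ren)
  node 42: 0 child(ren)
Matching nodes: [25, 19, 32, 48, 41]
Count of internal (non-leaf) nodes: 5


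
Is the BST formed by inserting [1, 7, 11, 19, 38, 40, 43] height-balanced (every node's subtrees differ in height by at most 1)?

Tree (level-order array): [1, None, 7, None, 11, None, 19, None, 38, None, 40, None, 43]
Definition: a tree is height-balanced if, at every node, |h(left) - h(right)| <= 1 (empty subtree has height -1).
Bottom-up per-node check:
  node 43: h_left=-1, h_right=-1, diff=0 [OK], height=0
  node 40: h_left=-1, h_right=0, diff=1 [OK], height=1
  node 38: h_left=-1, h_right=1, diff=2 [FAIL (|-1-1|=2 > 1)], height=2
  node 19: h_left=-1, h_right=2, diff=3 [FAIL (|-1-2|=3 > 1)], height=3
  node 11: h_left=-1, h_right=3, diff=4 [FAIL (|-1-3|=4 > 1)], height=4
  node 7: h_left=-1, h_right=4, diff=5 [FAIL (|-1-4|=5 > 1)], height=5
  node 1: h_left=-1, h_right=5, diff=6 [FAIL (|-1-5|=6 > 1)], height=6
Node 38 violates the condition: |-1 - 1| = 2 > 1.
Result: Not balanced


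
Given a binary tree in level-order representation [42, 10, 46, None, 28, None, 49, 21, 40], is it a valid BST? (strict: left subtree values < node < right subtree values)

Level-order array: [42, 10, 46, None, 28, None, 49, 21, 40]
Validate using subtree bounds (lo, hi): at each node, require lo < value < hi,
then recurse left with hi=value and right with lo=value.
Preorder trace (stopping at first violation):
  at node 42 with bounds (-inf, +inf): OK
  at node 10 with bounds (-inf, 42): OK
  at node 28 with bounds (10, 42): OK
  at node 21 with bounds (10, 28): OK
  at node 40 with bounds (28, 42): OK
  at node 46 with bounds (42, +inf): OK
  at node 49 with bounds (46, +inf): OK
No violation found at any node.
Result: Valid BST


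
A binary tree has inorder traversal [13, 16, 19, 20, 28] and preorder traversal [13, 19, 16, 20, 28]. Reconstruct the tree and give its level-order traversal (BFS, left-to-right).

Inorder:  [13, 16, 19, 20, 28]
Preorder: [13, 19, 16, 20, 28]
Algorithm: preorder visits root first, so consume preorder in order;
for each root, split the current inorder slice at that value into
left-subtree inorder and right-subtree inorder, then recurse.
Recursive splits:
  root=13; inorder splits into left=[], right=[16, 19, 20, 28]
  root=19; inorder splits into left=[16], right=[20, 28]
  root=16; inorder splits into left=[], right=[]
  root=20; inorder splits into left=[], right=[28]
  root=28; inorder splits into left=[], right=[]
Reconstructed level-order: [13, 19, 16, 20, 28]


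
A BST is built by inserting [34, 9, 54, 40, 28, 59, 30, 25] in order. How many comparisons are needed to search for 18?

Search path for 18: 34 -> 9 -> 28 -> 25
Found: False
Comparisons: 4


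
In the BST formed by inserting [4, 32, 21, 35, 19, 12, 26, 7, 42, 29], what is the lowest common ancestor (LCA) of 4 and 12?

Tree insertion order: [4, 32, 21, 35, 19, 12, 26, 7, 42, 29]
Tree (level-order array): [4, None, 32, 21, 35, 19, 26, None, 42, 12, None, None, 29, None, None, 7]
In a BST, the LCA of p=4, q=12 is the first node v on the
root-to-leaf path with p <= v <= q (go left if both < v, right if both > v).
Walk from root:
  at 4: 4 <= 4 <= 12, this is the LCA
LCA = 4


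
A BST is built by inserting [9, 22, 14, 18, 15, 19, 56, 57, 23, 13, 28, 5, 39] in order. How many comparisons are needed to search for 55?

Search path for 55: 9 -> 22 -> 56 -> 23 -> 28 -> 39
Found: False
Comparisons: 6


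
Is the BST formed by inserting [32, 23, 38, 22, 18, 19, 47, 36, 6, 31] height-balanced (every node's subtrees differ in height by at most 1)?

Tree (level-order array): [32, 23, 38, 22, 31, 36, 47, 18, None, None, None, None, None, None, None, 6, 19]
Definition: a tree is height-balanced if, at every node, |h(left) - h(right)| <= 1 (empty subtree has height -1).
Bottom-up per-node check:
  node 6: h_left=-1, h_right=-1, diff=0 [OK], height=0
  node 19: h_left=-1, h_right=-1, diff=0 [OK], height=0
  node 18: h_left=0, h_right=0, diff=0 [OK], height=1
  node 22: h_left=1, h_right=-1, diff=2 [FAIL (|1--1|=2 > 1)], height=2
  node 31: h_left=-1, h_right=-1, diff=0 [OK], height=0
  node 23: h_left=2, h_right=0, diff=2 [FAIL (|2-0|=2 > 1)], height=3
  node 36: h_left=-1, h_right=-1, diff=0 [OK], height=0
  node 47: h_left=-1, h_right=-1, diff=0 [OK], height=0
  node 38: h_left=0, h_right=0, diff=0 [OK], height=1
  node 32: h_left=3, h_right=1, diff=2 [FAIL (|3-1|=2 > 1)], height=4
Node 22 violates the condition: |1 - -1| = 2 > 1.
Result: Not balanced


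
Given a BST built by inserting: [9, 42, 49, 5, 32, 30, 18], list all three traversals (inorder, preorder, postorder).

Tree insertion order: [9, 42, 49, 5, 32, 30, 18]
Tree (level-order array): [9, 5, 42, None, None, 32, 49, 30, None, None, None, 18]
Inorder (L, root, R): [5, 9, 18, 30, 32, 42, 49]
Preorder (root, L, R): [9, 5, 42, 32, 30, 18, 49]
Postorder (L, R, root): [5, 18, 30, 32, 49, 42, 9]


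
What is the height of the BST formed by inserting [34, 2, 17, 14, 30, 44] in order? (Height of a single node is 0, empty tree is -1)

Insertion order: [34, 2, 17, 14, 30, 44]
Tree (level-order array): [34, 2, 44, None, 17, None, None, 14, 30]
Compute height bottom-up (empty subtree = -1):
  height(14) = 1 + max(-1, -1) = 0
  height(30) = 1 + max(-1, -1) = 0
  height(17) = 1 + max(0, 0) = 1
  height(2) = 1 + max(-1, 1) = 2
  height(44) = 1 + max(-1, -1) = 0
  height(34) = 1 + max(2, 0) = 3
Height = 3


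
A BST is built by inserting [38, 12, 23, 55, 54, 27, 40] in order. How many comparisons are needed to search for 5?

Search path for 5: 38 -> 12
Found: False
Comparisons: 2


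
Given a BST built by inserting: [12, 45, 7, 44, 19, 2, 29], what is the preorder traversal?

Tree insertion order: [12, 45, 7, 44, 19, 2, 29]
Tree (level-order array): [12, 7, 45, 2, None, 44, None, None, None, 19, None, None, 29]
Preorder traversal: [12, 7, 2, 45, 44, 19, 29]


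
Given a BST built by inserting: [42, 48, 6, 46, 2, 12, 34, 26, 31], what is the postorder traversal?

Tree insertion order: [42, 48, 6, 46, 2, 12, 34, 26, 31]
Tree (level-order array): [42, 6, 48, 2, 12, 46, None, None, None, None, 34, None, None, 26, None, None, 31]
Postorder traversal: [2, 31, 26, 34, 12, 6, 46, 48, 42]


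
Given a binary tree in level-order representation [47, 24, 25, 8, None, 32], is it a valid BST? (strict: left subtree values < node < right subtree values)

Level-order array: [47, 24, 25, 8, None, 32]
Validate using subtree bounds (lo, hi): at each node, require lo < value < hi,
then recurse left with hi=value and right with lo=value.
Preorder trace (stopping at first violation):
  at node 47 with bounds (-inf, +inf): OK
  at node 24 with bounds (-inf, 47): OK
  at node 8 with bounds (-inf, 24): OK
  at node 25 with bounds (47, +inf): VIOLATION
Node 25 violates its bound: not (47 < 25 < +inf).
Result: Not a valid BST


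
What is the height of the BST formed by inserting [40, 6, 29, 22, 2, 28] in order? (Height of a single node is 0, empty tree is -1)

Insertion order: [40, 6, 29, 22, 2, 28]
Tree (level-order array): [40, 6, None, 2, 29, None, None, 22, None, None, 28]
Compute height bottom-up (empty subtree = -1):
  height(2) = 1 + max(-1, -1) = 0
  height(28) = 1 + max(-1, -1) = 0
  height(22) = 1 + max(-1, 0) = 1
  height(29) = 1 + max(1, -1) = 2
  height(6) = 1 + max(0, 2) = 3
  height(40) = 1 + max(3, -1) = 4
Height = 4


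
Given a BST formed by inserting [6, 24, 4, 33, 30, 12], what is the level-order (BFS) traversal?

Tree insertion order: [6, 24, 4, 33, 30, 12]
Tree (level-order array): [6, 4, 24, None, None, 12, 33, None, None, 30]
BFS from the root, enqueuing left then right child of each popped node:
  queue [6] -> pop 6, enqueue [4, 24], visited so far: [6]
  queue [4, 24] -> pop 4, enqueue [none], visited so far: [6, 4]
  queue [24] -> pop 24, enqueue [12, 33], visited so far: [6, 4, 24]
  queue [12, 33] -> pop 12, enqueue [none], visited so far: [6, 4, 24, 12]
  queue [33] -> pop 33, enqueue [30], visited so far: [6, 4, 24, 12, 33]
  queue [30] -> pop 30, enqueue [none], visited so far: [6, 4, 24, 12, 33, 30]
Result: [6, 4, 24, 12, 33, 30]


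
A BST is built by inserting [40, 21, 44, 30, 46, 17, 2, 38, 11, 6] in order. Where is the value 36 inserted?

Starting tree (level order): [40, 21, 44, 17, 30, None, 46, 2, None, None, 38, None, None, None, 11, None, None, 6]
Insertion path: 40 -> 21 -> 30 -> 38
Result: insert 36 as left child of 38
Final tree (level order): [40, 21, 44, 17, 30, None, 46, 2, None, None, 38, None, None, None, 11, 36, None, 6]


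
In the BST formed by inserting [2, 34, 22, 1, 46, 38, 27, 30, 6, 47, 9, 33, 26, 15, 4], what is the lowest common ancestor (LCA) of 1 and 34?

Tree insertion order: [2, 34, 22, 1, 46, 38, 27, 30, 6, 47, 9, 33, 26, 15, 4]
Tree (level-order array): [2, 1, 34, None, None, 22, 46, 6, 27, 38, 47, 4, 9, 26, 30, None, None, None, None, None, None, None, 15, None, None, None, 33]
In a BST, the LCA of p=1, q=34 is the first node v on the
root-to-leaf path with p <= v <= q (go left if both < v, right if both > v).
Walk from root:
  at 2: 1 <= 2 <= 34, this is the LCA
LCA = 2


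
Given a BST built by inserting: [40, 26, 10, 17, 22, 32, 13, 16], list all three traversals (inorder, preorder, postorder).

Tree insertion order: [40, 26, 10, 17, 22, 32, 13, 16]
Tree (level-order array): [40, 26, None, 10, 32, None, 17, None, None, 13, 22, None, 16]
Inorder (L, root, R): [10, 13, 16, 17, 22, 26, 32, 40]
Preorder (root, L, R): [40, 26, 10, 17, 13, 16, 22, 32]
Postorder (L, R, root): [16, 13, 22, 17, 10, 32, 26, 40]


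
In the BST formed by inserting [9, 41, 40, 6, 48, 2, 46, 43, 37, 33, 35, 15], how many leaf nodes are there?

Tree built from: [9, 41, 40, 6, 48, 2, 46, 43, 37, 33, 35, 15]
Tree (level-order array): [9, 6, 41, 2, None, 40, 48, None, None, 37, None, 46, None, 33, None, 43, None, 15, 35]
Rule: A leaf has 0 children.
Per-node child counts:
  node 9: 2 child(ren)
  node 6: 1 child(ren)
  node 2: 0 child(ren)
  node 41: 2 child(ren)
  node 40: 1 child(ren)
  node 37: 1 child(ren)
  node 33: 2 child(ren)
  node 15: 0 child(ren)
  node 35: 0 child(ren)
  node 48: 1 child(ren)
  node 46: 1 child(ren)
  node 43: 0 child(ren)
Matching nodes: [2, 15, 35, 43]
Count of leaf nodes: 4


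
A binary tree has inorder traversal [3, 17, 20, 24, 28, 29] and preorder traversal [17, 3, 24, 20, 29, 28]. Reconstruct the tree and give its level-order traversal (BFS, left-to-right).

Inorder:  [3, 17, 20, 24, 28, 29]
Preorder: [17, 3, 24, 20, 29, 28]
Algorithm: preorder visits root first, so consume preorder in order;
for each root, split the current inorder slice at that value into
left-subtree inorder and right-subtree inorder, then recurse.
Recursive splits:
  root=17; inorder splits into left=[3], right=[20, 24, 28, 29]
  root=3; inorder splits into left=[], right=[]
  root=24; inorder splits into left=[20], right=[28, 29]
  root=20; inorder splits into left=[], right=[]
  root=29; inorder splits into left=[28], right=[]
  root=28; inorder splits into left=[], right=[]
Reconstructed level-order: [17, 3, 24, 20, 29, 28]
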